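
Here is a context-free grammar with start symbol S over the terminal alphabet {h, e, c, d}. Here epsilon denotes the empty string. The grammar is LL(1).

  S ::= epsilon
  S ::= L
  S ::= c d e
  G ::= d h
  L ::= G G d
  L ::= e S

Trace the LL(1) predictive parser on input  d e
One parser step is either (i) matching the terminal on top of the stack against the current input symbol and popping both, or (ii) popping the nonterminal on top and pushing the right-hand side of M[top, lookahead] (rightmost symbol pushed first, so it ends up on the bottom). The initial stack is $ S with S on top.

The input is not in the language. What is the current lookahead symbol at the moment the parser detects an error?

step 1: stack=$ S  input=d e $  — expand S ::= L
step 2: stack=$ L  input=d e $  — expand L ::= G G d
step 3: stack=$ d G G  input=d e $  — expand G ::= d h
step 4: stack=$ d G h d  input=d e $  — match d
step 5: stack=$ d G h  input=e $  — error: top is terminal h but lookahead is e

e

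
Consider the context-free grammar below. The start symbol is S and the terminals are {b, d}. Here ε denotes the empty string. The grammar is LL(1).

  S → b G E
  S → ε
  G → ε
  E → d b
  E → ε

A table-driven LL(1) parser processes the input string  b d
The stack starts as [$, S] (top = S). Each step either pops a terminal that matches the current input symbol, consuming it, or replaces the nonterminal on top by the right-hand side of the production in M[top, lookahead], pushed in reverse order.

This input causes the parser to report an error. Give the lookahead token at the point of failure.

     Stack    Input  Action
  1  $ S      b d $  expand S → b G E
  2  $ E G b  b d $  match b
  3  $ E G    d $    expand G → ε
  4  $ E      d $    expand E → d b
  5  $ b d    d $    match d
  6  $ b      $      error: top is terminal b but lookahead is $

$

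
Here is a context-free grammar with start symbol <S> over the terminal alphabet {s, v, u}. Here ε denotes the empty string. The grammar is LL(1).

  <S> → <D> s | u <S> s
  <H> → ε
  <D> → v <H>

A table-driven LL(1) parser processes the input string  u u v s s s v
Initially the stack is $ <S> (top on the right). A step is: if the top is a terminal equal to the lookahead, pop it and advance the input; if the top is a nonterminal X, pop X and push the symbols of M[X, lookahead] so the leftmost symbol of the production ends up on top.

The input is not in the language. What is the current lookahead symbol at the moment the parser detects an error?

step 1: stack=$ <S>  input=u u v s s s v $  — expand <S> → u <S> s
step 2: stack=$ s <S> u  input=u u v s s s v $  — match u
step 3: stack=$ s <S>  input=u v s s s v $  — expand <S> → u <S> s
step 4: stack=$ s s <S> u  input=u v s s s v $  — match u
step 5: stack=$ s s <S>  input=v s s s v $  — expand <S> → <D> s
step 6: stack=$ s s s <D>  input=v s s s v $  — expand <D> → v <H>
step 7: stack=$ s s s <H> v  input=v s s s v $  — match v
step 8: stack=$ s s s <H>  input=s s s v $  — expand <H> → ε
step 9: stack=$ s s s  input=s s s v $  — match s
step 10: stack=$ s s  input=s s v $  — match s
step 11: stack=$ s  input=s v $  — match s
step 12: stack=$  input=v $  — error: stack empty but input remains

v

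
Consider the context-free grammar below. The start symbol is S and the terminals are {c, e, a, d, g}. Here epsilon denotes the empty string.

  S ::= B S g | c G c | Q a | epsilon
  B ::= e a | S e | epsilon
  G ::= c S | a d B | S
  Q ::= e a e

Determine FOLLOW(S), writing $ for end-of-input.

FIRST(Q): from Q::=e a e we get {e}. So FIRST(Q) = {e}.
FIRST(S): from S::=B S g we get {c, e, g}; from S::=c G c we get {c}; from S::=Q a we get {e}; from S::=epsilon we get {epsilon}. So FIRST(S) = {epsilon, c, e, g}.
FIRST(B): from B::=e a we get {e}; from B::=S e we get {c, e, g}; from B::=epsilon we get {epsilon}. So FIRST(B) = {epsilon, c, e, g}.
FIRST(G): from G::=c S we get {c}; from G::=a d B we get {a}; from G::=S we get {epsilon, c, e, g}. So FIRST(G) = {epsilon, a, c, e, g}.
FOLLOW(S) includes $ since S is the start symbol.
FOLLOW(G): in S::=c G c, G is followed by c with FIRST {c}. Thus FOLLOW(G) = {c}.
FOLLOW(S): in S::=B S g, S is followed by g with FIRST {g}; in B::=S e, S is followed by e with FIRST {e}; in G::=c S, the suffix after S is empty, so FOLLOW(S) ⊇ FOLLOW(G) = {c}; in G::=S, the suffix after S is empty, so FOLLOW(S) ⊇ FOLLOW(G) = {c}. Thus FOLLOW(S) = {$, c, e, g}.
FOLLOW(B): in S::=B S g, B is followed by S g with FIRST {c, e, g}; in G::=a d B, the suffix after B is empty, so FOLLOW(B) ⊇ FOLLOW(G) = {c}. Thus FOLLOW(B) = {c, e, g}.
FOLLOW(Q): in S::=Q a, Q is followed by a with FIRST {a}. Thus FOLLOW(Q) = {a}.

{$, c, e, g}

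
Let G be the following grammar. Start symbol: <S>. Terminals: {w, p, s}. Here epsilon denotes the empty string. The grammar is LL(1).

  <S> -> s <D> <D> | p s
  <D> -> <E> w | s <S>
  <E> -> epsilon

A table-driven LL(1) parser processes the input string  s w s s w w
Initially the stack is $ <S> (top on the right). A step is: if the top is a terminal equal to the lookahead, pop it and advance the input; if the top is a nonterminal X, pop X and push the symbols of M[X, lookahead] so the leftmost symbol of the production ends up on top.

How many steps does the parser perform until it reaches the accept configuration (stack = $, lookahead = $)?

15

      Stack        Input          Action
   1  $ <S>        s w s s w w $  expand <S> -> s <D> <D>
   2  $ <D> <D> s  s w s s w w $  match s
   3  $ <D> <D>    w s s w w $    expand <D> -> <E> w
   4  $ <D> w <E>  w s s w w $    expand <E> -> epsilon
   5  $ <D> w      w s s w w $    match w
   6  $ <D>        s s w w $      expand <D> -> s <S>
   7  $ <S> s      s s w w $      match s
   8  $ <S>        s w w $        expand <S> -> s <D> <D>
   9  $ <D> <D> s  s w w $        match s
  10  $ <D> <D>    w w $          expand <D> -> <E> w
  11  $ <D> w <E>  w w $          expand <E> -> epsilon
  12  $ <D> w      w w $          match w
  13  $ <D>        w $            expand <D> -> <E> w
  14  $ w <E>      w $            expand <E> -> epsilon
  15  $ w          w $            match w
Accept reached after 15 steps.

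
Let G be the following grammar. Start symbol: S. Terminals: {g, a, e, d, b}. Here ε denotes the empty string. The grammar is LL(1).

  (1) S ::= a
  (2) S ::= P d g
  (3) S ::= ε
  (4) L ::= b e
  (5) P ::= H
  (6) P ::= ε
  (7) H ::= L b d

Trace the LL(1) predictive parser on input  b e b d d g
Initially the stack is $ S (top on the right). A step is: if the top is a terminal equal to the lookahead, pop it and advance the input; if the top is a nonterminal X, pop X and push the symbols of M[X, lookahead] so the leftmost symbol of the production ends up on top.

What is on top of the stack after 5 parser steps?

     Stack          Input          Action
  1  $ S            b e b d d g $  expand S ::= P d g
  2  $ g d P        b e b d d g $  expand P ::= H
  3  $ g d H        b e b d d g $  expand H ::= L b d
  4  $ g d d b L    b e b d d g $  expand L ::= b e
  5  $ g d d b e b  b e b d d g $  match b
Stack after step 5: $ g d d b e (top = e).

e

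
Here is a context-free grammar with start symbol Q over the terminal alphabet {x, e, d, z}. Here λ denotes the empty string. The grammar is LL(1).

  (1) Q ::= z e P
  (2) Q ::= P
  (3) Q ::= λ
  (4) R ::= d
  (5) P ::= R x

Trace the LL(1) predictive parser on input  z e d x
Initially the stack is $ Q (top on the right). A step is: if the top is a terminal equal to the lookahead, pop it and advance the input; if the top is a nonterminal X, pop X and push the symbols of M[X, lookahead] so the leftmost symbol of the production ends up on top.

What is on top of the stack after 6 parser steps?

x

step 1: stack=$ Q  input=z e d x $  — expand Q ::= z e P
step 2: stack=$ P e z  input=z e d x $  — match z
step 3: stack=$ P e  input=e d x $  — match e
step 4: stack=$ P  input=d x $  — expand P ::= R x
step 5: stack=$ x R  input=d x $  — expand R ::= d
step 6: stack=$ x d  input=d x $  — match d
Stack after step 6: $ x (top = x).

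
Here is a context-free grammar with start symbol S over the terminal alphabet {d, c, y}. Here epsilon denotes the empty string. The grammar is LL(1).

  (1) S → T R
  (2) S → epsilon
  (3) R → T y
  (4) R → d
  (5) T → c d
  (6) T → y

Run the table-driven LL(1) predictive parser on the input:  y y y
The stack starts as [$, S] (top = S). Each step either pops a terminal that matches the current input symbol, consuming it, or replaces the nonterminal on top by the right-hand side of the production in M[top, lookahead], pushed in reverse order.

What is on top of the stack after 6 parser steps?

     Stack  Input    Action
  1  $ S    y y y $  expand S → T R
  2  $ R T  y y y $  expand T → y
  3  $ R y  y y y $  match y
  4  $ R    y y $    expand R → T y
  5  $ y T  y y $    expand T → y
  6  $ y y  y y $    match y
Stack after step 6: $ y (top = y).

y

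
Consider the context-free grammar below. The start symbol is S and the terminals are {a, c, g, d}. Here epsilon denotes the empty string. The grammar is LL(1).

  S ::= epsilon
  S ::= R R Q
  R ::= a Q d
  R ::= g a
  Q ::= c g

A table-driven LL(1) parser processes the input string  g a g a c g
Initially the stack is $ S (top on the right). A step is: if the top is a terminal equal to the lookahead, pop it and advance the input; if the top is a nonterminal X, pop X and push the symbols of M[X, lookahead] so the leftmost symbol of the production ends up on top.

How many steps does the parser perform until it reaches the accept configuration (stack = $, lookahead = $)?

      Stack      Input          Action
   1  $ S        g a g a c g $  expand S ::= R R Q
   2  $ Q R R    g a g a c g $  expand R ::= g a
   3  $ Q R a g  g a g a c g $  match g
   4  $ Q R a    a g a c g $    match a
   5  $ Q R      g a c g $      expand R ::= g a
   6  $ Q a g    g a c g $      match g
   7  $ Q a      a c g $        match a
   8  $ Q        c g $          expand Q ::= c g
   9  $ g c      c g $          match c
  10  $ g        g $            match g
Accept reached after 10 steps.

10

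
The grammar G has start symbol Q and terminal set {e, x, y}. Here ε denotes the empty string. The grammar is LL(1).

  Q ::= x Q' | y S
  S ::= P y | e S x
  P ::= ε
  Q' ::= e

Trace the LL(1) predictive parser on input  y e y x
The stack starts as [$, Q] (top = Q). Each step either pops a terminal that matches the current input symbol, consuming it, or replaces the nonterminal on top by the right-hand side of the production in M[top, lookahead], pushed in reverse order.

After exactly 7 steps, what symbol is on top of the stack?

x

step 1: stack=$ Q  input=y e y x $  — expand Q ::= y S
step 2: stack=$ S y  input=y e y x $  — match y
step 3: stack=$ S  input=e y x $  — expand S ::= e S x
step 4: stack=$ x S e  input=e y x $  — match e
step 5: stack=$ x S  input=y x $  — expand S ::= P y
step 6: stack=$ x y P  input=y x $  — expand P ::= ε
step 7: stack=$ x y  input=y x $  — match y
Stack after step 7: $ x (top = x).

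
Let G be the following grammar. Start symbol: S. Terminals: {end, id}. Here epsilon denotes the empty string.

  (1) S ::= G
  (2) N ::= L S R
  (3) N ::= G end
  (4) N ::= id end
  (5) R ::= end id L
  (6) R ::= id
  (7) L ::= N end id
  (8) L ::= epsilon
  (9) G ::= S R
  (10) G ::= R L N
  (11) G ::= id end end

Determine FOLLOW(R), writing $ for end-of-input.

FIRST(R): from R::=end id L we get {end}; from R::=id we get {id}. So FIRST(R) = {end, id}.
FIRST(S): from S::=G we get {end, id}. So FIRST(S) = {end, id}.
FIRST(G): from G::=S R we get {end, id}; from G::=R L N we get {end, id}; from G::=id end end we get {id}. So FIRST(G) = {end, id}.
FIRST(N): from N::=L S R we get {end, id}; from N::=G end we get {end, id}; from N::=id end we get {id}. So FIRST(N) = {end, id}.
FIRST(L): from L::=N end id we get {end, id}; from L::=epsilon we get {epsilon}. So FIRST(L) = {epsilon, end, id}.
FOLLOW(S) includes $ since S is the start symbol.
FOLLOW(S): in N::=L S R, S is followed by R with FIRST {end, id}; in G::=S R, S is followed by R with FIRST {end, id}. Thus FOLLOW(S) = {$, end, id}.
FOLLOW(G): in S::=G, the suffix after G is empty, so FOLLOW(G) ⊇ FOLLOW(S) = {$, end, id}; in N::=G end, G is followed by end with FIRST {end}. Thus FOLLOW(G) = {$, end, id}.
FOLLOW(N): in L::=N end id, N is followed by end id with FIRST {end}; in G::=R L N, the suffix after N is empty, so FOLLOW(N) ⊇ FOLLOW(G) = {$, end, id}. Thus FOLLOW(N) = {$, end, id}.
FOLLOW(R): in N::=L S R, the suffix after R is empty, so FOLLOW(R) ⊇ FOLLOW(N) = {$, end, id}; in G::=S R, the suffix after R is empty, so FOLLOW(R) ⊇ FOLLOW(G) = {$, end, id}; in G::=R L N, R is followed by L N with FIRST {end, id}. Thus FOLLOW(R) = {$, end, id}.
FOLLOW(L): in N::=L S R, L is followed by S R with FIRST {end, id}; in R::=end id L, the suffix after L is empty, so FOLLOW(L) ⊇ FOLLOW(R) = {$, end, id}; in G::=R L N, L is followed by N with FIRST {end, id}. Thus FOLLOW(L) = {$, end, id}.

{$, end, id}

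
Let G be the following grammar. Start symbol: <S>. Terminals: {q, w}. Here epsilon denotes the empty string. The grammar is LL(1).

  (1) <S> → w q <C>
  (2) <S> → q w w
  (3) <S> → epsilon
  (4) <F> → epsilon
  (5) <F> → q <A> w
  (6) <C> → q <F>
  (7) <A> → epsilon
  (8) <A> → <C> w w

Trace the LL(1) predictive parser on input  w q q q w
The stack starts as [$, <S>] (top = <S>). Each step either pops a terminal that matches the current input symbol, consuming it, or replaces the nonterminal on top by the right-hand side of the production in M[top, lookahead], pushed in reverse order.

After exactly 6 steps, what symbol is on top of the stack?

     Stack      Input        Action
  1  $ <S>      w q q q w $  expand <S> → w q <C>
  2  $ <C> q w  w q q q w $  match w
  3  $ <C> q    q q q w $    match q
  4  $ <C>      q q w $      expand <C> → q <F>
  5  $ <F> q    q q w $      match q
  6  $ <F>      q w $        expand <F> → q <A> w
Stack after step 6: $ w <A> q (top = q).

q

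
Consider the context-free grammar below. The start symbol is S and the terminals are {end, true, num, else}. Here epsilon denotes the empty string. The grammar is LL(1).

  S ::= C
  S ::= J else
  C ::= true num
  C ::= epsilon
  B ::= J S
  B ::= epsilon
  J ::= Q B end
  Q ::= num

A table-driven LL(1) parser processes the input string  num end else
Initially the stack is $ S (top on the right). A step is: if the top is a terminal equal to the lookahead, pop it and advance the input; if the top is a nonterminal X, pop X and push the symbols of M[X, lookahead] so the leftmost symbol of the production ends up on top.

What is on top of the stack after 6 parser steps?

else

     Stack             Input           Action
  1  $ S               num end else $  expand S ::= J else
  2  $ else J          num end else $  expand J ::= Q B end
  3  $ else end B Q    num end else $  expand Q ::= num
  4  $ else end B num  num end else $  match num
  5  $ else end B      end else $      expand B ::= epsilon
  6  $ else end        end else $      match end
Stack after step 6: $ else (top = else).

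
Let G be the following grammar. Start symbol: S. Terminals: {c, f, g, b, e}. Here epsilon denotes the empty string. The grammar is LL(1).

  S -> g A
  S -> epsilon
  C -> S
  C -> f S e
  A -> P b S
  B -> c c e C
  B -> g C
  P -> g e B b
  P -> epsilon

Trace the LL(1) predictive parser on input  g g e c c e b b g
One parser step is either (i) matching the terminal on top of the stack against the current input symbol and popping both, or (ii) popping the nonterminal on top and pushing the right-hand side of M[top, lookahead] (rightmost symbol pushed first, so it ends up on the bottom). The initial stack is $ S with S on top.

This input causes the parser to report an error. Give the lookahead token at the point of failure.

$

step 1: stack=$ S  input=g g e c c e b b g $  — expand S -> g A
step 2: stack=$ A g  input=g g e c c e b b g $  — match g
step 3: stack=$ A  input=g e c c e b b g $  — expand A -> P b S
step 4: stack=$ S b P  input=g e c c e b b g $  — expand P -> g e B b
step 5: stack=$ S b b B e g  input=g e c c e b b g $  — match g
step 6: stack=$ S b b B e  input=e c c e b b g $  — match e
step 7: stack=$ S b b B  input=c c e b b g $  — expand B -> c c e C
step 8: stack=$ S b b C e c c  input=c c e b b g $  — match c
step 9: stack=$ S b b C e c  input=c e b b g $  — match c
step 10: stack=$ S b b C e  input=e b b g $  — match e
step 11: stack=$ S b b C  input=b b g $  — expand C -> S
step 12: stack=$ S b b S  input=b b g $  — expand S -> epsilon
step 13: stack=$ S b b  input=b b g $  — match b
step 14: stack=$ S b  input=b g $  — match b
step 15: stack=$ S  input=g $  — expand S -> g A
step 16: stack=$ A g  input=g $  — match g
step 17: stack=$ A  input=$  — error: M[A, $] is empty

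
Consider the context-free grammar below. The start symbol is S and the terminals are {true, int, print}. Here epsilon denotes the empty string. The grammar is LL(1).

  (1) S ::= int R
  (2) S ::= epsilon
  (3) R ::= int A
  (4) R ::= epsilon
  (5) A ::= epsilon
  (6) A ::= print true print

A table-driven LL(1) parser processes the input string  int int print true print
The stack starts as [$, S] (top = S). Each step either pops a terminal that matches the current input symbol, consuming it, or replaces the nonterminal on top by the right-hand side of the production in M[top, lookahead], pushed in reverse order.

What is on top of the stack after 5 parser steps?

print

step 1: stack=$ S  input=int int print true print $  — expand S ::= int R
step 2: stack=$ R int  input=int int print true print $  — match int
step 3: stack=$ R  input=int print true print $  — expand R ::= int A
step 4: stack=$ A int  input=int print true print $  — match int
step 5: stack=$ A  input=print true print $  — expand A ::= print true print
Stack after step 5: $ print true print (top = print).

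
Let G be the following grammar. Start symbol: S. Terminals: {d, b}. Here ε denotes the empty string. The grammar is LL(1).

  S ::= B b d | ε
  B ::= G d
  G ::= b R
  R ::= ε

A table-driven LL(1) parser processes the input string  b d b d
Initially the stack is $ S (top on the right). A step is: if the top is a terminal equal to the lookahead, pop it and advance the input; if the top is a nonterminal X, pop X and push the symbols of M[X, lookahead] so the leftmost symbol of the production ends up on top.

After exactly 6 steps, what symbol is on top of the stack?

step 1: stack=$ S  input=b d b d $  — expand S ::= B b d
step 2: stack=$ d b B  input=b d b d $  — expand B ::= G d
step 3: stack=$ d b d G  input=b d b d $  — expand G ::= b R
step 4: stack=$ d b d R b  input=b d b d $  — match b
step 5: stack=$ d b d R  input=d b d $  — expand R ::= ε
step 6: stack=$ d b d  input=d b d $  — match d
Stack after step 6: $ d b (top = b).

b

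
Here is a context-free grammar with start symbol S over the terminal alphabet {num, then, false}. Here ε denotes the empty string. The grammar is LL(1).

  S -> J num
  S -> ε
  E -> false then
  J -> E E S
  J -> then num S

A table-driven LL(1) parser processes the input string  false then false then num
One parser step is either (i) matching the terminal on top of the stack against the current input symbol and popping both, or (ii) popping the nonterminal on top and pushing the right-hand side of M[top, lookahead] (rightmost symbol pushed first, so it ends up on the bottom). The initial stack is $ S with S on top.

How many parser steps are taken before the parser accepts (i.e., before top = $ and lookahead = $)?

10

      Stack                 Input                        Action
   1  $ S                   false then false then num $  expand S -> J num
   2  $ num J               false then false then num $  expand J -> E E S
   3  $ num S E E           false then false then num $  expand E -> false then
   4  $ num S E then false  false then false then num $  match false
   5  $ num S E then        then false then num $        match then
   6  $ num S E             false then num $             expand E -> false then
   7  $ num S then false    false then num $             match false
   8  $ num S then          then num $                   match then
   9  $ num S               num $                        expand S -> ε
  10  $ num                 num $                        match num
Accept reached after 10 steps.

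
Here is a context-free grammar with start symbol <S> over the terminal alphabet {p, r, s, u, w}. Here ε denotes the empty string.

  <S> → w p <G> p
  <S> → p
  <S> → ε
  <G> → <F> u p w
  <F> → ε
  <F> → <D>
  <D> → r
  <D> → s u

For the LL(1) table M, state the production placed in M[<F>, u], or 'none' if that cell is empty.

<F> → ε

FIRST(<S>) = {ε, p, w}
FIRST(<D>) = {r, s}
FIRST(<F>) = {ε, r, s}  (via <D>)
FIRST(<G>) = {r, s, u}  (via <F> u p w)
FOLLOW(<S>) includes $ since <S> is the start symbol.
FOLLOW(<F>): in <G>→<F> u p w, <F> is followed by u p w with FIRST {u}. Thus FOLLOW(<F>) = {u}.
For <F> → ε: FIRST(ε) = {ε}, so it goes in M[<F>, t] for t ∈ {}; since ε ∈ FIRST, also for every t ∈ FOLLOW(<F>) = {u}.
For <F> → <D>: FIRST(<D>) = {r, s}, so it goes in M[<F>, t] for t ∈ {r, s}.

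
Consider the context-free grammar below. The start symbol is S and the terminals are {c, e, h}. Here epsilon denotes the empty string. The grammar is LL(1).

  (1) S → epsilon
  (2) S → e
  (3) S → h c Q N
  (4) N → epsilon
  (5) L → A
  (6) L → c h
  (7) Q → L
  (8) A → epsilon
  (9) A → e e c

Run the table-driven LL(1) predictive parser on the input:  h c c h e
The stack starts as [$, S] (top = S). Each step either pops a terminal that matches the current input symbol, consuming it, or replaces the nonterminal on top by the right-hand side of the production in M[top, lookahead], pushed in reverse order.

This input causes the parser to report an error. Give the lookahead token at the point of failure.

     Stack      Input        Action
  1  $ S        h c c h e $  expand S → h c Q N
  2  $ N Q c h  h c c h e $  match h
  3  $ N Q c    c c h e $    match c
  4  $ N Q      c h e $      expand Q → L
  5  $ N L      c h e $      expand L → c h
  6  $ N h c    c h e $      match c
  7  $ N h      h e $        match h
  8  $ N        e $          error: M[N, e] is empty

e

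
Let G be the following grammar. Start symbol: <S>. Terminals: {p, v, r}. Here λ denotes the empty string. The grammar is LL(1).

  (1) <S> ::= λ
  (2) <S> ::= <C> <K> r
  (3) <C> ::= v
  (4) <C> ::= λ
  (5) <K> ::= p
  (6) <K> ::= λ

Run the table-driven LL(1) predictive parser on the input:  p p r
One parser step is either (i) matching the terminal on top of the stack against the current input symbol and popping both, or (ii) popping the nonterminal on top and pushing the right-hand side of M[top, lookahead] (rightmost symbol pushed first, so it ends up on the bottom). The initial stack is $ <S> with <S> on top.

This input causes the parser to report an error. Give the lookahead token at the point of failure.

step 1: stack=$ <S>  input=p p r $  — expand <S> ::= <C> <K> r
step 2: stack=$ r <K> <C>  input=p p r $  — expand <C> ::= λ
step 3: stack=$ r <K>  input=p p r $  — expand <K> ::= p
step 4: stack=$ r p  input=p p r $  — match p
step 5: stack=$ r  input=p r $  — error: top is terminal r but lookahead is p

p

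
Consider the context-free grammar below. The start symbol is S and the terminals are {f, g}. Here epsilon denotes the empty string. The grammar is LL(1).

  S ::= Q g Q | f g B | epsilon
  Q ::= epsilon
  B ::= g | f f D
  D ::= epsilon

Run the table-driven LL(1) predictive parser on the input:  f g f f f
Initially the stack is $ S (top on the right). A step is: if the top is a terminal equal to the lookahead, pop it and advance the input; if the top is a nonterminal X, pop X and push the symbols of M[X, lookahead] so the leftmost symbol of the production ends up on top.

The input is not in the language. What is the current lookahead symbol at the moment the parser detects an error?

     Stack    Input        Action
  1  $ S      f g f f f $  expand S ::= f g B
  2  $ B g f  f g f f f $  match f
  3  $ B g    g f f f $    match g
  4  $ B      f f f $      expand B ::= f f D
  5  $ D f f  f f f $      match f
  6  $ D f    f f $        match f
  7  $ D      f $          error: M[D, f] is empty

f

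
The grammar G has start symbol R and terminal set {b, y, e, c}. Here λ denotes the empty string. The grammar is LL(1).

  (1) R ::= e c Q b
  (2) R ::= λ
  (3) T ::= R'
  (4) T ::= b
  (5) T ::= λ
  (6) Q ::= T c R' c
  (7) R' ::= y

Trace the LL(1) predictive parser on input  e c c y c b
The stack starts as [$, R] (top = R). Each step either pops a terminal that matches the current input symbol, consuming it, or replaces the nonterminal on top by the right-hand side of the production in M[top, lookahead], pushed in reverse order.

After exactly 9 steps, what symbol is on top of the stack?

b

step 1: stack=$ R  input=e c c y c b $  — expand R ::= e c Q b
step 2: stack=$ b Q c e  input=e c c y c b $  — match e
step 3: stack=$ b Q c  input=c c y c b $  — match c
step 4: stack=$ b Q  input=c y c b $  — expand Q ::= T c R' c
step 5: stack=$ b c R' c T  input=c y c b $  — expand T ::= λ
step 6: stack=$ b c R' c  input=c y c b $  — match c
step 7: stack=$ b c R'  input=y c b $  — expand R' ::= y
step 8: stack=$ b c y  input=y c b $  — match y
step 9: stack=$ b c  input=c b $  — match c
Stack after step 9: $ b (top = b).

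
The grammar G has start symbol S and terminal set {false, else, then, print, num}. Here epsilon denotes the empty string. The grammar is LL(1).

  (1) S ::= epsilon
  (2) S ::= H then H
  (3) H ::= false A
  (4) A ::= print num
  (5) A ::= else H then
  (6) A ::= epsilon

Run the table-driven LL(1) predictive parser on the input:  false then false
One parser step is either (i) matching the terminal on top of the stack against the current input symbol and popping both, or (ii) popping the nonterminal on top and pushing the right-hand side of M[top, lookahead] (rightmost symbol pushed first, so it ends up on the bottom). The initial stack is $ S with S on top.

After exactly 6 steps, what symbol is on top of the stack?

false

step 1: stack=$ S  input=false then false $  — expand S ::= H then H
step 2: stack=$ H then H  input=false then false $  — expand H ::= false A
step 3: stack=$ H then A false  input=false then false $  — match false
step 4: stack=$ H then A  input=then false $  — expand A ::= epsilon
step 5: stack=$ H then  input=then false $  — match then
step 6: stack=$ H  input=false $  — expand H ::= false A
Stack after step 6: $ A false (top = false).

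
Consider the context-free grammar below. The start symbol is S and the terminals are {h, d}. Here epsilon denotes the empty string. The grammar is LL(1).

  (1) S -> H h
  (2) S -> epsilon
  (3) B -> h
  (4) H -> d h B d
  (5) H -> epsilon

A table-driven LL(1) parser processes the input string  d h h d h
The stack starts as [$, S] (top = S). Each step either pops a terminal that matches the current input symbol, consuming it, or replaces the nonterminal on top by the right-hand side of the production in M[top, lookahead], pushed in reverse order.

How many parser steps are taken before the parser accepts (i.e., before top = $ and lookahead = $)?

8

     Stack        Input        Action
  1  $ S          d h h d h $  expand S -> H h
  2  $ h H        d h h d h $  expand H -> d h B d
  3  $ h d B h d  d h h d h $  match d
  4  $ h d B h    h h d h $    match h
  5  $ h d B      h d h $      expand B -> h
  6  $ h d h      h d h $      match h
  7  $ h d        d h $        match d
  8  $ h          h $          match h
Accept reached after 8 steps.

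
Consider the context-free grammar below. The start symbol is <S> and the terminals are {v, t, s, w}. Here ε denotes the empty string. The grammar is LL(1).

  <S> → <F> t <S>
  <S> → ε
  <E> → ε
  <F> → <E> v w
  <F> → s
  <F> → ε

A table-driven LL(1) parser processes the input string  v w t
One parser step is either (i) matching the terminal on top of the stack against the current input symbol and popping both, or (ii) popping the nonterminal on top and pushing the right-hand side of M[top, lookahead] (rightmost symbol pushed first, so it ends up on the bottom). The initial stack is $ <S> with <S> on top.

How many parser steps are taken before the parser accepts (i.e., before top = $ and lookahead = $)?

step 1: stack=$ <S>  input=v w t $  — expand <S> → <F> t <S>
step 2: stack=$ <S> t <F>  input=v w t $  — expand <F> → <E> v w
step 3: stack=$ <S> t w v <E>  input=v w t $  — expand <E> → ε
step 4: stack=$ <S> t w v  input=v w t $  — match v
step 5: stack=$ <S> t w  input=w t $  — match w
step 6: stack=$ <S> t  input=t $  — match t
step 7: stack=$ <S>  input=$  — expand <S> → ε
Accept reached after 7 steps.

7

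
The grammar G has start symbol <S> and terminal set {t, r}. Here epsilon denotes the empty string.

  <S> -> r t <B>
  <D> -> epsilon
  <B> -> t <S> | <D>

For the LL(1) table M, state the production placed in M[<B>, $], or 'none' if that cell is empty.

<B> -> <D>

FIRST(<S>): from <S>->r t <B> we get {r}. So FIRST(<S>) = {r}.
FIRST(<D>): from <D>->epsilon we get {epsilon}. So FIRST(<D>) = {epsilon}.
FIRST(<B>): from <B>->t <S> we get {t}; from <B>-><D> we get {epsilon}. So FIRST(<B>) = {epsilon, t}.
FOLLOW(<S>) includes $ since <S> is the start symbol.
FOLLOW(<S>): in <B>->t <S>, the suffix after <S> is empty, so FOLLOW(<S>) ⊇ FOLLOW(<B>) = {$}. Thus FOLLOW(<S>) = {$}.
FOLLOW(<B>): in <S>->r t <B>, the suffix after <B> is empty, so FOLLOW(<B>) ⊇ FOLLOW(<S>) = {$}. Thus FOLLOW(<B>) = {$}.
For <B> -> t <S>: FIRST(t <S>) = {t}, so it goes in M[<B>, t] for t ∈ {t}.
For <B> -> <D>: FIRST(<D>) = {epsilon}, so it goes in M[<B>, t] for t ∈ {}; since epsilon ∈ FIRST, also for every t ∈ FOLLOW(<B>) = {$}.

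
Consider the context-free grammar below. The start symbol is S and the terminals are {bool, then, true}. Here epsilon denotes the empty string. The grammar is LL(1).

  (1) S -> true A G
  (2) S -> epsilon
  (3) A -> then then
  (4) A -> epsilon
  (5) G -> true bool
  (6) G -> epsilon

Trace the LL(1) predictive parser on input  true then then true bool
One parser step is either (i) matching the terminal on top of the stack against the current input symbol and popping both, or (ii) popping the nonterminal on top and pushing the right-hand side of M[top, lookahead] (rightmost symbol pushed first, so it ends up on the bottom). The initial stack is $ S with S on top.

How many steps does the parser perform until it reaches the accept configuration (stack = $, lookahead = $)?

step 1: stack=$ S  input=true then then true bool $  — expand S -> true A G
step 2: stack=$ G A true  input=true then then true bool $  — match true
step 3: stack=$ G A  input=then then true bool $  — expand A -> then then
step 4: stack=$ G then then  input=then then true bool $  — match then
step 5: stack=$ G then  input=then true bool $  — match then
step 6: stack=$ G  input=true bool $  — expand G -> true bool
step 7: stack=$ bool true  input=true bool $  — match true
step 8: stack=$ bool  input=bool $  — match bool
Accept reached after 8 steps.

8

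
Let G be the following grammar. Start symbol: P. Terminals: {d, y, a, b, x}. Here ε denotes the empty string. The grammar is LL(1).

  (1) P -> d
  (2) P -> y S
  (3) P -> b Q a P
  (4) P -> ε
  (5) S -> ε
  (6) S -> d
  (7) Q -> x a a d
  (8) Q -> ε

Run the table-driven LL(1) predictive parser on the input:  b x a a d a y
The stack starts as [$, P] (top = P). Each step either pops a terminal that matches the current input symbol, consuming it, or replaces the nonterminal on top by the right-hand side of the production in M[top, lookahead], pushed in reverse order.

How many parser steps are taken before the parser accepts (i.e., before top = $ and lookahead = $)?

11

step 1: stack=$ P  input=b x a a d a y $  — expand P -> b Q a P
step 2: stack=$ P a Q b  input=b x a a d a y $  — match b
step 3: stack=$ P a Q  input=x a a d a y $  — expand Q -> x a a d
step 4: stack=$ P a d a a x  input=x a a d a y $  — match x
step 5: stack=$ P a d a a  input=a a d a y $  — match a
step 6: stack=$ P a d a  input=a d a y $  — match a
step 7: stack=$ P a d  input=d a y $  — match d
step 8: stack=$ P a  input=a y $  — match a
step 9: stack=$ P  input=y $  — expand P -> y S
step 10: stack=$ S y  input=y $  — match y
step 11: stack=$ S  input=$  — expand S -> ε
Accept reached after 11 steps.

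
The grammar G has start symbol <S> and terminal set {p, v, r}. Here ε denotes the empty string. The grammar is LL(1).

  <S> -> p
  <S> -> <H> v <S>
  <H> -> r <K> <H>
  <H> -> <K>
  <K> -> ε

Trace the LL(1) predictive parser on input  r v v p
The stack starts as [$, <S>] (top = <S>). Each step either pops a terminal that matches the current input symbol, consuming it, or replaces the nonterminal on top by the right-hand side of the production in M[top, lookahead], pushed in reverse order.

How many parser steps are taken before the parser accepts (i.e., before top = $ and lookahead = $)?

13

      Stack              Input      Action
   1  $ <S>              r v v p $  expand <S> -> <H> v <S>
   2  $ <S> v <H>        r v v p $  expand <H> -> r <K> <H>
   3  $ <S> v <H> <K> r  r v v p $  match r
   4  $ <S> v <H> <K>    v v p $    expand <K> -> ε
   5  $ <S> v <H>        v v p $    expand <H> -> <K>
   6  $ <S> v <K>        v v p $    expand <K> -> ε
   7  $ <S> v            v v p $    match v
   8  $ <S>              v p $      expand <S> -> <H> v <S>
   9  $ <S> v <H>        v p $      expand <H> -> <K>
  10  $ <S> v <K>        v p $      expand <K> -> ε
  11  $ <S> v            v p $      match v
  12  $ <S>              p $        expand <S> -> p
  13  $ p                p $        match p
Accept reached after 13 steps.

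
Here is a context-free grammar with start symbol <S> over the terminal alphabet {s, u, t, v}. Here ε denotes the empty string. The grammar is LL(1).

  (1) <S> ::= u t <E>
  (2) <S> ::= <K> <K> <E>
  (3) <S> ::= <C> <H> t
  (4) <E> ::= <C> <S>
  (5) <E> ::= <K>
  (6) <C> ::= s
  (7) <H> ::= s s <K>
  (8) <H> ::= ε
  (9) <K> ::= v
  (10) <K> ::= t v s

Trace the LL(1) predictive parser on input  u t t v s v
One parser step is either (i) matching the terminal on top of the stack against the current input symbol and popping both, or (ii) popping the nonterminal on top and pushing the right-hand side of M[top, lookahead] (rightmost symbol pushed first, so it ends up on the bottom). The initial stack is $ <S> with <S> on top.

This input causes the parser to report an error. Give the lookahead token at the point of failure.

v

step 1: stack=$ <S>  input=u t t v s v $  — expand <S> ::= u t <E>
step 2: stack=$ <E> t u  input=u t t v s v $  — match u
step 3: stack=$ <E> t  input=t t v s v $  — match t
step 4: stack=$ <E>  input=t v s v $  — expand <E> ::= <K>
step 5: stack=$ <K>  input=t v s v $  — expand <K> ::= t v s
step 6: stack=$ s v t  input=t v s v $  — match t
step 7: stack=$ s v  input=v s v $  — match v
step 8: stack=$ s  input=s v $  — match s
step 9: stack=$  input=v $  — error: stack empty but input remains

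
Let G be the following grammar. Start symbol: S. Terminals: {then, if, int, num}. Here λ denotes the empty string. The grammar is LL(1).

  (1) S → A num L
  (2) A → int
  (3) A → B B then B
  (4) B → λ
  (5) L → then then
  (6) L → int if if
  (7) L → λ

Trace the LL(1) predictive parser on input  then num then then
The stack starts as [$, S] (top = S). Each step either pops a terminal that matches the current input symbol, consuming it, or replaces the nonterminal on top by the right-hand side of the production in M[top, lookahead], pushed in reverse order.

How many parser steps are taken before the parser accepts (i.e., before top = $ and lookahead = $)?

10

      Stack               Input                 Action
   1  $ S                 then num then then $  expand S → A num L
   2  $ L num A           then num then then $  expand A → B B then B
   3  $ L num B then B B  then num then then $  expand B → λ
   4  $ L num B then B    then num then then $  expand B → λ
   5  $ L num B then      then num then then $  match then
   6  $ L num B           num then then $       expand B → λ
   7  $ L num             num then then $       match num
   8  $ L                 then then $           expand L → then then
   9  $ then then         then then $           match then
  10  $ then              then $                match then
Accept reached after 10 steps.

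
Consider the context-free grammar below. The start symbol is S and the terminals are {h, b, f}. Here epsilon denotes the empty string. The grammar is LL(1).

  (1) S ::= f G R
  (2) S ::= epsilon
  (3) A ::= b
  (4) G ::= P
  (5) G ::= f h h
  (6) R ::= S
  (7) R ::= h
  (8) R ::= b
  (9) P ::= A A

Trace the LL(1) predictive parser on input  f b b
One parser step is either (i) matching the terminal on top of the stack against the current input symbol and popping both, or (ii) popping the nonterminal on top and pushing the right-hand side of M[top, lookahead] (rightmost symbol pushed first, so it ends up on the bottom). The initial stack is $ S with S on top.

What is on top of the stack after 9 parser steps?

step 1: stack=$ S  input=f b b $  — expand S ::= f G R
step 2: stack=$ R G f  input=f b b $  — match f
step 3: stack=$ R G  input=b b $  — expand G ::= P
step 4: stack=$ R P  input=b b $  — expand P ::= A A
step 5: stack=$ R A A  input=b b $  — expand A ::= b
step 6: stack=$ R A b  input=b b $  — match b
step 7: stack=$ R A  input=b $  — expand A ::= b
step 8: stack=$ R b  input=b $  — match b
step 9: stack=$ R  input=$  — expand R ::= S
Stack after step 9: $ S (top = S).

S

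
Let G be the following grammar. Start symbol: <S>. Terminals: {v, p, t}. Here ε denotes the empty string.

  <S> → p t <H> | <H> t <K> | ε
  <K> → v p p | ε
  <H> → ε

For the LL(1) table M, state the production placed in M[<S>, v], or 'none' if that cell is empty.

FIRST(<K>) = {ε, v}
FIRST(<H>) = {ε}
FIRST(<S>) = {ε, p, t}  (via <H> t <K>)
FOLLOW(<S>) includes $ since <S> is the start symbol.
FOLLOW(<S>): <S> appears on no right-hand side. Thus FOLLOW(<S>) = {$}.
For <S> → p t <H>: FIRST(p t <H>) = {p}, so it goes in M[<S>, t] for t ∈ {p}.
For <S> → <H> t <K>: FIRST(<H> t <K>) = {t}, so it goes in M[<S>, t] for t ∈ {t}.
For <S> → ε: FIRST(ε) = {ε}, so it goes in M[<S>, t] for t ∈ {}; since ε ∈ FIRST, also for every t ∈ FOLLOW(<S>) = {$}.
None of these place a production in M[<S>, v].

none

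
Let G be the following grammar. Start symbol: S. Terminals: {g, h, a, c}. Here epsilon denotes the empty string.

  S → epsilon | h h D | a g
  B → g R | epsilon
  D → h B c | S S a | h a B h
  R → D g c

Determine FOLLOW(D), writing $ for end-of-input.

FIRST(S) = {epsilon, a, h}
FIRST(B) = {epsilon, g}
FIRST(D) = {a, h}  (via S S a)
FIRST(R) = {a, h}  (via D g c)
FOLLOW(S) includes $ since S is the start symbol.
FOLLOW(S): in D→S S a (occurrence 1), S is followed by S a with FIRST {a, h}; in D→S S a (occurrence 2), S is followed by a with FIRST {a}. Thus FOLLOW(S) = {$, a, h}.
FOLLOW(B): in D→h B c, B is followed by c with FIRST {c}; in D→h a B h, B is followed by h with FIRST {h}. Thus FOLLOW(B) = {c, h}.
FOLLOW(D): in S→h h D, the suffix after D is empty, so FOLLOW(D) ⊇ FOLLOW(S) = {$, a, h}; in R→D g c, D is followed by g c with FIRST {g}. Thus FOLLOW(D) = {$, a, g, h}.
FOLLOW(R): in B→g R, the suffix after R is empty, so FOLLOW(R) ⊇ FOLLOW(B) = {c, h}. Thus FOLLOW(R) = {c, h}.

{$, a, g, h}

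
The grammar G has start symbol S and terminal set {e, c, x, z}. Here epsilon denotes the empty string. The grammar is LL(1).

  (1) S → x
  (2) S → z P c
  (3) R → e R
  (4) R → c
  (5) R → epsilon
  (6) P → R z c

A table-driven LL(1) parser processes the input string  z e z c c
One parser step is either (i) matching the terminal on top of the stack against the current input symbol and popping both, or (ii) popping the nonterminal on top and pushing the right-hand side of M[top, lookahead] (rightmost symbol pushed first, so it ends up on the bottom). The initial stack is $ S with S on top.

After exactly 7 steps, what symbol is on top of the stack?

c

     Stack        Input        Action
  1  $ S          z e z c c $  expand S → z P c
  2  $ c P z      z e z c c $  match z
  3  $ c P        e z c c $    expand P → R z c
  4  $ c c z R    e z c c $    expand R → e R
  5  $ c c z R e  e z c c $    match e
  6  $ c c z R    z c c $      expand R → epsilon
  7  $ c c z      z c c $      match z
Stack after step 7: $ c c (top = c).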